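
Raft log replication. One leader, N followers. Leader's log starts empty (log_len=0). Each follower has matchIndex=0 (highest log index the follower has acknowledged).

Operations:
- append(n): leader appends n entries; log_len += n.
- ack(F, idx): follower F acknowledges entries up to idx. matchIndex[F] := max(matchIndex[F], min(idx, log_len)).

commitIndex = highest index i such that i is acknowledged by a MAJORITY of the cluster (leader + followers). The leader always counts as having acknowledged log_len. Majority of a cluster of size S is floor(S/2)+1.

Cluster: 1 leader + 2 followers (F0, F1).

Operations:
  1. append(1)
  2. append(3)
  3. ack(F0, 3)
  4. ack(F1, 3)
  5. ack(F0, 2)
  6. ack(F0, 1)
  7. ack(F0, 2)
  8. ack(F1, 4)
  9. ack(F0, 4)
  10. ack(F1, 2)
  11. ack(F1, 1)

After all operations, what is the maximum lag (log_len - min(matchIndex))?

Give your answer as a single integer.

Op 1: append 1 -> log_len=1
Op 2: append 3 -> log_len=4
Op 3: F0 acks idx 3 -> match: F0=3 F1=0; commitIndex=3
Op 4: F1 acks idx 3 -> match: F0=3 F1=3; commitIndex=3
Op 5: F0 acks idx 2 -> match: F0=3 F1=3; commitIndex=3
Op 6: F0 acks idx 1 -> match: F0=3 F1=3; commitIndex=3
Op 7: F0 acks idx 2 -> match: F0=3 F1=3; commitIndex=3
Op 8: F1 acks idx 4 -> match: F0=3 F1=4; commitIndex=4
Op 9: F0 acks idx 4 -> match: F0=4 F1=4; commitIndex=4
Op 10: F1 acks idx 2 -> match: F0=4 F1=4; commitIndex=4
Op 11: F1 acks idx 1 -> match: F0=4 F1=4; commitIndex=4

Answer: 0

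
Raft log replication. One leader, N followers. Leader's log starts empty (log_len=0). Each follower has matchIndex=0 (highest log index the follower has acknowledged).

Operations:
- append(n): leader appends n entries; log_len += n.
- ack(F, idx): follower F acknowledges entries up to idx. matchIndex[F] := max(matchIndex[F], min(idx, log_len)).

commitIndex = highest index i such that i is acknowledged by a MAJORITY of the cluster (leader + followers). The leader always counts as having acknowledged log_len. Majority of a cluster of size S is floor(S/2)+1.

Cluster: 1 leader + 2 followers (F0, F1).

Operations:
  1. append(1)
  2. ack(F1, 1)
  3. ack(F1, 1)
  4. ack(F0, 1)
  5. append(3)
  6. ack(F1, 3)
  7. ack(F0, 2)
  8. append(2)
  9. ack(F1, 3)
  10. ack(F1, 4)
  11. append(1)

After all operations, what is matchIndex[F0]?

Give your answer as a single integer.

Op 1: append 1 -> log_len=1
Op 2: F1 acks idx 1 -> match: F0=0 F1=1; commitIndex=1
Op 3: F1 acks idx 1 -> match: F0=0 F1=1; commitIndex=1
Op 4: F0 acks idx 1 -> match: F0=1 F1=1; commitIndex=1
Op 5: append 3 -> log_len=4
Op 6: F1 acks idx 3 -> match: F0=1 F1=3; commitIndex=3
Op 7: F0 acks idx 2 -> match: F0=2 F1=3; commitIndex=3
Op 8: append 2 -> log_len=6
Op 9: F1 acks idx 3 -> match: F0=2 F1=3; commitIndex=3
Op 10: F1 acks idx 4 -> match: F0=2 F1=4; commitIndex=4
Op 11: append 1 -> log_len=7

Answer: 2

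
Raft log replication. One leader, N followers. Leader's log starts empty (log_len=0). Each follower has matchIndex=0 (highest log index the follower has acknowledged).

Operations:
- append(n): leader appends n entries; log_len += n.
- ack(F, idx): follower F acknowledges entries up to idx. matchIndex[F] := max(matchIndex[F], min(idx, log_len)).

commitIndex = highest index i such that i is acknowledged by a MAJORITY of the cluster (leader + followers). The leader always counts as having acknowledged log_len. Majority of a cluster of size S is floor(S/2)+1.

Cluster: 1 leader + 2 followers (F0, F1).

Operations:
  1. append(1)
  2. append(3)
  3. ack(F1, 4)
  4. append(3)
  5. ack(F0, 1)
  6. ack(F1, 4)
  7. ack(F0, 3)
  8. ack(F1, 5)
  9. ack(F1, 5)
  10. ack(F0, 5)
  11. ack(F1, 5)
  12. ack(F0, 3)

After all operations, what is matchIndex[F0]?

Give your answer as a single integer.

Answer: 5

Derivation:
Op 1: append 1 -> log_len=1
Op 2: append 3 -> log_len=4
Op 3: F1 acks idx 4 -> match: F0=0 F1=4; commitIndex=4
Op 4: append 3 -> log_len=7
Op 5: F0 acks idx 1 -> match: F0=1 F1=4; commitIndex=4
Op 6: F1 acks idx 4 -> match: F0=1 F1=4; commitIndex=4
Op 7: F0 acks idx 3 -> match: F0=3 F1=4; commitIndex=4
Op 8: F1 acks idx 5 -> match: F0=3 F1=5; commitIndex=5
Op 9: F1 acks idx 5 -> match: F0=3 F1=5; commitIndex=5
Op 10: F0 acks idx 5 -> match: F0=5 F1=5; commitIndex=5
Op 11: F1 acks idx 5 -> match: F0=5 F1=5; commitIndex=5
Op 12: F0 acks idx 3 -> match: F0=5 F1=5; commitIndex=5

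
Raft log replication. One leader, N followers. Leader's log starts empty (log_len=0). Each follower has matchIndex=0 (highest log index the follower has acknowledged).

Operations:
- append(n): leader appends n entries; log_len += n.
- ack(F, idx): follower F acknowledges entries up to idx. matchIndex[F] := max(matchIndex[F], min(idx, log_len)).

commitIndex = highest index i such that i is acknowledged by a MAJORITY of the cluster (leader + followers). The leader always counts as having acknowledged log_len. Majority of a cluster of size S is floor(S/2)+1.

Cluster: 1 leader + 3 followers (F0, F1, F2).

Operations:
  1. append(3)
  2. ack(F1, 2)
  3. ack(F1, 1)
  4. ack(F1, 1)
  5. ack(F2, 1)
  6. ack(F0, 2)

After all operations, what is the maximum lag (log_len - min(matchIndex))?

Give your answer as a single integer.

Answer: 2

Derivation:
Op 1: append 3 -> log_len=3
Op 2: F1 acks idx 2 -> match: F0=0 F1=2 F2=0; commitIndex=0
Op 3: F1 acks idx 1 -> match: F0=0 F1=2 F2=0; commitIndex=0
Op 4: F1 acks idx 1 -> match: F0=0 F1=2 F2=0; commitIndex=0
Op 5: F2 acks idx 1 -> match: F0=0 F1=2 F2=1; commitIndex=1
Op 6: F0 acks idx 2 -> match: F0=2 F1=2 F2=1; commitIndex=2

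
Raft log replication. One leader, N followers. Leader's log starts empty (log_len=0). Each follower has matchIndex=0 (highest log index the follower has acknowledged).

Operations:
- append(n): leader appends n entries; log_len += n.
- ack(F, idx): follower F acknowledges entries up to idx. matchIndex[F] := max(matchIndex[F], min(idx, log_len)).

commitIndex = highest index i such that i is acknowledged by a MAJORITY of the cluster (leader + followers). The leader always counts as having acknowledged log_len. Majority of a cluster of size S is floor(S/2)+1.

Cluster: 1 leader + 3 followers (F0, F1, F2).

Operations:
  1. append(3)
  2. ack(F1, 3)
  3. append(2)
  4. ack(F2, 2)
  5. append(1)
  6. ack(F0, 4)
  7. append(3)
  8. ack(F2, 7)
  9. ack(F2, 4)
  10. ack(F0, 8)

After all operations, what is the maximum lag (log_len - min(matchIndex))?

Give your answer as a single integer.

Answer: 6

Derivation:
Op 1: append 3 -> log_len=3
Op 2: F1 acks idx 3 -> match: F0=0 F1=3 F2=0; commitIndex=0
Op 3: append 2 -> log_len=5
Op 4: F2 acks idx 2 -> match: F0=0 F1=3 F2=2; commitIndex=2
Op 5: append 1 -> log_len=6
Op 6: F0 acks idx 4 -> match: F0=4 F1=3 F2=2; commitIndex=3
Op 7: append 3 -> log_len=9
Op 8: F2 acks idx 7 -> match: F0=4 F1=3 F2=7; commitIndex=4
Op 9: F2 acks idx 4 -> match: F0=4 F1=3 F2=7; commitIndex=4
Op 10: F0 acks idx 8 -> match: F0=8 F1=3 F2=7; commitIndex=7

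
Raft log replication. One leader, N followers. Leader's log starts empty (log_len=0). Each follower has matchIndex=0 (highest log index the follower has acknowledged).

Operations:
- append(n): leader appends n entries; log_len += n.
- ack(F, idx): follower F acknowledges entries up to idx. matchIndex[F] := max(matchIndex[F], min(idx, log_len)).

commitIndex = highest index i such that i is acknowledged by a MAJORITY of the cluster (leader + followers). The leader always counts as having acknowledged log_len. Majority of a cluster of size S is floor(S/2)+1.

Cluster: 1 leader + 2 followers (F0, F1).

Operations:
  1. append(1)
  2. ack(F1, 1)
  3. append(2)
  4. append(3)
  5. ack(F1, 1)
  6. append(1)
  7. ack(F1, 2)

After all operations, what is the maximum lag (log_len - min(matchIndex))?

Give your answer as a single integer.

Answer: 7

Derivation:
Op 1: append 1 -> log_len=1
Op 2: F1 acks idx 1 -> match: F0=0 F1=1; commitIndex=1
Op 3: append 2 -> log_len=3
Op 4: append 3 -> log_len=6
Op 5: F1 acks idx 1 -> match: F0=0 F1=1; commitIndex=1
Op 6: append 1 -> log_len=7
Op 7: F1 acks idx 2 -> match: F0=0 F1=2; commitIndex=2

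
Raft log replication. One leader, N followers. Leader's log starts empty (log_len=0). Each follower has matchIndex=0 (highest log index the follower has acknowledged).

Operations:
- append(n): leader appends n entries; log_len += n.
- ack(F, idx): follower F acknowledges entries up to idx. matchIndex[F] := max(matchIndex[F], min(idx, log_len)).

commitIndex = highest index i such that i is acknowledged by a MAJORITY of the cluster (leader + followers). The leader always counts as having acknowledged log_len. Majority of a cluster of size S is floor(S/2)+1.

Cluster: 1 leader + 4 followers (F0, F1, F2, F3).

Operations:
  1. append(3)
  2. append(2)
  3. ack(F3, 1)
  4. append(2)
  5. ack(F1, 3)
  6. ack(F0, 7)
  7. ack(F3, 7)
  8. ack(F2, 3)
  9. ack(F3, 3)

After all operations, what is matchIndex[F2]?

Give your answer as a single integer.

Op 1: append 3 -> log_len=3
Op 2: append 2 -> log_len=5
Op 3: F3 acks idx 1 -> match: F0=0 F1=0 F2=0 F3=1; commitIndex=0
Op 4: append 2 -> log_len=7
Op 5: F1 acks idx 3 -> match: F0=0 F1=3 F2=0 F3=1; commitIndex=1
Op 6: F0 acks idx 7 -> match: F0=7 F1=3 F2=0 F3=1; commitIndex=3
Op 7: F3 acks idx 7 -> match: F0=7 F1=3 F2=0 F3=7; commitIndex=7
Op 8: F2 acks idx 3 -> match: F0=7 F1=3 F2=3 F3=7; commitIndex=7
Op 9: F3 acks idx 3 -> match: F0=7 F1=3 F2=3 F3=7; commitIndex=7

Answer: 3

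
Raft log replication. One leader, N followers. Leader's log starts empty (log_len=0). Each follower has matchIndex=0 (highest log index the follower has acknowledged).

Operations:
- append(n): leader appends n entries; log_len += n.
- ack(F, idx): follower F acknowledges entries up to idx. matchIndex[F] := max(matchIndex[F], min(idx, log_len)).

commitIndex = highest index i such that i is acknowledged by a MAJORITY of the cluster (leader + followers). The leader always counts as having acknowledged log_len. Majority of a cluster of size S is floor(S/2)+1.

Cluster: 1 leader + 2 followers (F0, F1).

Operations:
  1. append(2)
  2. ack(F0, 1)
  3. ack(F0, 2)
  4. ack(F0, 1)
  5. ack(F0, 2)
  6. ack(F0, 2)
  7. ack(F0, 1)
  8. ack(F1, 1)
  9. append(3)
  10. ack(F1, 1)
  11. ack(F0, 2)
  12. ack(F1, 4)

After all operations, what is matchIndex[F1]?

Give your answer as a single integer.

Op 1: append 2 -> log_len=2
Op 2: F0 acks idx 1 -> match: F0=1 F1=0; commitIndex=1
Op 3: F0 acks idx 2 -> match: F0=2 F1=0; commitIndex=2
Op 4: F0 acks idx 1 -> match: F0=2 F1=0; commitIndex=2
Op 5: F0 acks idx 2 -> match: F0=2 F1=0; commitIndex=2
Op 6: F0 acks idx 2 -> match: F0=2 F1=0; commitIndex=2
Op 7: F0 acks idx 1 -> match: F0=2 F1=0; commitIndex=2
Op 8: F1 acks idx 1 -> match: F0=2 F1=1; commitIndex=2
Op 9: append 3 -> log_len=5
Op 10: F1 acks idx 1 -> match: F0=2 F1=1; commitIndex=2
Op 11: F0 acks idx 2 -> match: F0=2 F1=1; commitIndex=2
Op 12: F1 acks idx 4 -> match: F0=2 F1=4; commitIndex=4

Answer: 4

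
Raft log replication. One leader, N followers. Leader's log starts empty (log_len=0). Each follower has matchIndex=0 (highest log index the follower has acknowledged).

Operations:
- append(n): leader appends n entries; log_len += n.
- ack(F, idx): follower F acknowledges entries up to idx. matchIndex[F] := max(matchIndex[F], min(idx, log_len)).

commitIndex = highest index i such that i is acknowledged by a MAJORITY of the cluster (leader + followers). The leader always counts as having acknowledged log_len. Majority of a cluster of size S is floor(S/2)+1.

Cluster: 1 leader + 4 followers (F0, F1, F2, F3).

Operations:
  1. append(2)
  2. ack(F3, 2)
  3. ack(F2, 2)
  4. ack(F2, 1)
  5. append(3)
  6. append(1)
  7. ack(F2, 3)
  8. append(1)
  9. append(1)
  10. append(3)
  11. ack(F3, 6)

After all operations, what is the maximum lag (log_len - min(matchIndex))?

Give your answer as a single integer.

Answer: 11

Derivation:
Op 1: append 2 -> log_len=2
Op 2: F3 acks idx 2 -> match: F0=0 F1=0 F2=0 F3=2; commitIndex=0
Op 3: F2 acks idx 2 -> match: F0=0 F1=0 F2=2 F3=2; commitIndex=2
Op 4: F2 acks idx 1 -> match: F0=0 F1=0 F2=2 F3=2; commitIndex=2
Op 5: append 3 -> log_len=5
Op 6: append 1 -> log_len=6
Op 7: F2 acks idx 3 -> match: F0=0 F1=0 F2=3 F3=2; commitIndex=2
Op 8: append 1 -> log_len=7
Op 9: append 1 -> log_len=8
Op 10: append 3 -> log_len=11
Op 11: F3 acks idx 6 -> match: F0=0 F1=0 F2=3 F3=6; commitIndex=3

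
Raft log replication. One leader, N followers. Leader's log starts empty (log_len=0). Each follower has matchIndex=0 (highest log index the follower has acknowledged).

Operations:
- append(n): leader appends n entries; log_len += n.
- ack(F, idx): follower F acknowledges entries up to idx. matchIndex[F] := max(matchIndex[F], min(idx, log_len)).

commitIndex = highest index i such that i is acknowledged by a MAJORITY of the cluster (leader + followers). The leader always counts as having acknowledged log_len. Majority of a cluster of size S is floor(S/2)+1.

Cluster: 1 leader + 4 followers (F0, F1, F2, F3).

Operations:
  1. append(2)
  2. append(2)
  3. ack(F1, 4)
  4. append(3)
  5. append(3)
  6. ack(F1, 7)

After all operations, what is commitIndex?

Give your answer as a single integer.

Answer: 0

Derivation:
Op 1: append 2 -> log_len=2
Op 2: append 2 -> log_len=4
Op 3: F1 acks idx 4 -> match: F0=0 F1=4 F2=0 F3=0; commitIndex=0
Op 4: append 3 -> log_len=7
Op 5: append 3 -> log_len=10
Op 6: F1 acks idx 7 -> match: F0=0 F1=7 F2=0 F3=0; commitIndex=0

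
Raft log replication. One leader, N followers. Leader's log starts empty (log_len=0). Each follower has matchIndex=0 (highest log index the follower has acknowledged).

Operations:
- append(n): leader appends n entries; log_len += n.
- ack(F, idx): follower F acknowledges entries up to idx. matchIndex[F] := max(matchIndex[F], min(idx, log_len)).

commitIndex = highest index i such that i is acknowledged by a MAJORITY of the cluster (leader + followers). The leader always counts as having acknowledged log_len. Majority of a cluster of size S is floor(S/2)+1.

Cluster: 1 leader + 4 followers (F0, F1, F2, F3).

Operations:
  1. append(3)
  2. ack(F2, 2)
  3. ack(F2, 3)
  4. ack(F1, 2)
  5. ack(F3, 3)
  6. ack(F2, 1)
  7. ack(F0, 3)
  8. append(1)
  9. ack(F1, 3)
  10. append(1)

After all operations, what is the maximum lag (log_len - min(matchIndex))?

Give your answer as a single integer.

Answer: 2

Derivation:
Op 1: append 3 -> log_len=3
Op 2: F2 acks idx 2 -> match: F0=0 F1=0 F2=2 F3=0; commitIndex=0
Op 3: F2 acks idx 3 -> match: F0=0 F1=0 F2=3 F3=0; commitIndex=0
Op 4: F1 acks idx 2 -> match: F0=0 F1=2 F2=3 F3=0; commitIndex=2
Op 5: F3 acks idx 3 -> match: F0=0 F1=2 F2=3 F3=3; commitIndex=3
Op 6: F2 acks idx 1 -> match: F0=0 F1=2 F2=3 F3=3; commitIndex=3
Op 7: F0 acks idx 3 -> match: F0=3 F1=2 F2=3 F3=3; commitIndex=3
Op 8: append 1 -> log_len=4
Op 9: F1 acks idx 3 -> match: F0=3 F1=3 F2=3 F3=3; commitIndex=3
Op 10: append 1 -> log_len=5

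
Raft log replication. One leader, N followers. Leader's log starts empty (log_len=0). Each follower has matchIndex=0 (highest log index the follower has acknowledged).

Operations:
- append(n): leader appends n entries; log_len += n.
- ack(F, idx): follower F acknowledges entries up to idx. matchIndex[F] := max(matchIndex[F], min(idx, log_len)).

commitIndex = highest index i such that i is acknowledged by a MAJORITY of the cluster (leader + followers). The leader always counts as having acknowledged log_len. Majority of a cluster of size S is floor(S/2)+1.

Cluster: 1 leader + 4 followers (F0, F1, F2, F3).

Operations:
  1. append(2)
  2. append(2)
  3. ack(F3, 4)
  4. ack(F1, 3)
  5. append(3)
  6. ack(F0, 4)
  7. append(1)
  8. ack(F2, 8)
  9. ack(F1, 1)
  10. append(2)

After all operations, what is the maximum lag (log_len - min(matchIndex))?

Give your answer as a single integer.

Answer: 7

Derivation:
Op 1: append 2 -> log_len=2
Op 2: append 2 -> log_len=4
Op 3: F3 acks idx 4 -> match: F0=0 F1=0 F2=0 F3=4; commitIndex=0
Op 4: F1 acks idx 3 -> match: F0=0 F1=3 F2=0 F3=4; commitIndex=3
Op 5: append 3 -> log_len=7
Op 6: F0 acks idx 4 -> match: F0=4 F1=3 F2=0 F3=4; commitIndex=4
Op 7: append 1 -> log_len=8
Op 8: F2 acks idx 8 -> match: F0=4 F1=3 F2=8 F3=4; commitIndex=4
Op 9: F1 acks idx 1 -> match: F0=4 F1=3 F2=8 F3=4; commitIndex=4
Op 10: append 2 -> log_len=10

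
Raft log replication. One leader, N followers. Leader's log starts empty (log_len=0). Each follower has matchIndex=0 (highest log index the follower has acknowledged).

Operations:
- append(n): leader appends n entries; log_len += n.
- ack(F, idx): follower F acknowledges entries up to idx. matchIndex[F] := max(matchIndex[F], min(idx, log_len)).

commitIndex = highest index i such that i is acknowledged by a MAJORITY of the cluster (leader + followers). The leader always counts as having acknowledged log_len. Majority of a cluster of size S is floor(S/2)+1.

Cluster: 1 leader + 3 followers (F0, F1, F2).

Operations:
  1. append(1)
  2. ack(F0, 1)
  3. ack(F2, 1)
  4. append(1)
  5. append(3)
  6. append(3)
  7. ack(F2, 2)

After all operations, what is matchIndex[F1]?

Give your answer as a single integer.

Op 1: append 1 -> log_len=1
Op 2: F0 acks idx 1 -> match: F0=1 F1=0 F2=0; commitIndex=0
Op 3: F2 acks idx 1 -> match: F0=1 F1=0 F2=1; commitIndex=1
Op 4: append 1 -> log_len=2
Op 5: append 3 -> log_len=5
Op 6: append 3 -> log_len=8
Op 7: F2 acks idx 2 -> match: F0=1 F1=0 F2=2; commitIndex=1

Answer: 0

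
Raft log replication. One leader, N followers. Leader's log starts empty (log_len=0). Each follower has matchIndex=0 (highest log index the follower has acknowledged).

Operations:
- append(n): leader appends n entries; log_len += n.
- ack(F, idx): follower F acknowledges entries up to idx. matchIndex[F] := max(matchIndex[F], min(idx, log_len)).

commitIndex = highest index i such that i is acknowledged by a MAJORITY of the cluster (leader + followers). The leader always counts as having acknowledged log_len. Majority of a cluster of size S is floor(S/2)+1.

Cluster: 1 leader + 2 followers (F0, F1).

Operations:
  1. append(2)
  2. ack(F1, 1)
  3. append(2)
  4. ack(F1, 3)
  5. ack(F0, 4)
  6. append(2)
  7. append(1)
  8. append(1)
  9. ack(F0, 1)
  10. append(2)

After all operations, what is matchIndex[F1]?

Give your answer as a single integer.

Answer: 3

Derivation:
Op 1: append 2 -> log_len=2
Op 2: F1 acks idx 1 -> match: F0=0 F1=1; commitIndex=1
Op 3: append 2 -> log_len=4
Op 4: F1 acks idx 3 -> match: F0=0 F1=3; commitIndex=3
Op 5: F0 acks idx 4 -> match: F0=4 F1=3; commitIndex=4
Op 6: append 2 -> log_len=6
Op 7: append 1 -> log_len=7
Op 8: append 1 -> log_len=8
Op 9: F0 acks idx 1 -> match: F0=4 F1=3; commitIndex=4
Op 10: append 2 -> log_len=10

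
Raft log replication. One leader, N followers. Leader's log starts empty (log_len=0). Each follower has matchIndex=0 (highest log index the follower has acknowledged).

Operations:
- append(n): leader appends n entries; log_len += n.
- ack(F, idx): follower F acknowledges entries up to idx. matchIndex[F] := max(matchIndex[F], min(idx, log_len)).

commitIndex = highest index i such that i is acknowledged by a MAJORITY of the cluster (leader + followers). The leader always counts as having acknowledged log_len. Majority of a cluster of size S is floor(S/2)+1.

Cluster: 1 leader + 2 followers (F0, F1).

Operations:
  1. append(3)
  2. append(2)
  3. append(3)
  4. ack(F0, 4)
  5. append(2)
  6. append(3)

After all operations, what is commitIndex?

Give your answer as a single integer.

Answer: 4

Derivation:
Op 1: append 3 -> log_len=3
Op 2: append 2 -> log_len=5
Op 3: append 3 -> log_len=8
Op 4: F0 acks idx 4 -> match: F0=4 F1=0; commitIndex=4
Op 5: append 2 -> log_len=10
Op 6: append 3 -> log_len=13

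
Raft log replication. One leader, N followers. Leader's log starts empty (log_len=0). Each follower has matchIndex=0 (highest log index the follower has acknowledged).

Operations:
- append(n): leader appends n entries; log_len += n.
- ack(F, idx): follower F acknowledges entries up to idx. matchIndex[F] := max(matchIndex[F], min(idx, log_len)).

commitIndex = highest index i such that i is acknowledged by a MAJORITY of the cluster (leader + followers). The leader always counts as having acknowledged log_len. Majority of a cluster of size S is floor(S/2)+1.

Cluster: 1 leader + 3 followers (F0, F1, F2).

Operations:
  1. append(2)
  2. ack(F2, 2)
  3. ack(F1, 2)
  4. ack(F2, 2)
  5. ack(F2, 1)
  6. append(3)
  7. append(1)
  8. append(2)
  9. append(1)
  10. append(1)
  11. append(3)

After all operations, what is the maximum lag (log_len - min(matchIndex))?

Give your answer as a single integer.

Answer: 13

Derivation:
Op 1: append 2 -> log_len=2
Op 2: F2 acks idx 2 -> match: F0=0 F1=0 F2=2; commitIndex=0
Op 3: F1 acks idx 2 -> match: F0=0 F1=2 F2=2; commitIndex=2
Op 4: F2 acks idx 2 -> match: F0=0 F1=2 F2=2; commitIndex=2
Op 5: F2 acks idx 1 -> match: F0=0 F1=2 F2=2; commitIndex=2
Op 6: append 3 -> log_len=5
Op 7: append 1 -> log_len=6
Op 8: append 2 -> log_len=8
Op 9: append 1 -> log_len=9
Op 10: append 1 -> log_len=10
Op 11: append 3 -> log_len=13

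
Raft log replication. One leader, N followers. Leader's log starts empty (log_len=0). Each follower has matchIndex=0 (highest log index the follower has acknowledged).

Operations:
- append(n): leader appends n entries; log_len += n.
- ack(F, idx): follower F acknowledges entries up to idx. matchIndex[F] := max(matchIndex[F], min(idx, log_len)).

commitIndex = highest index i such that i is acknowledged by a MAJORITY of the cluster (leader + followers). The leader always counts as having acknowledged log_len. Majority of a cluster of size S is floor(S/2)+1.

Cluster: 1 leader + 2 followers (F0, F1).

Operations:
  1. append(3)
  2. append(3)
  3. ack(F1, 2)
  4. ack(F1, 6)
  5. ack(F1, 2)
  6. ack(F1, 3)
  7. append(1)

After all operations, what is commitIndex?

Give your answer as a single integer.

Op 1: append 3 -> log_len=3
Op 2: append 3 -> log_len=6
Op 3: F1 acks idx 2 -> match: F0=0 F1=2; commitIndex=2
Op 4: F1 acks idx 6 -> match: F0=0 F1=6; commitIndex=6
Op 5: F1 acks idx 2 -> match: F0=0 F1=6; commitIndex=6
Op 6: F1 acks idx 3 -> match: F0=0 F1=6; commitIndex=6
Op 7: append 1 -> log_len=7

Answer: 6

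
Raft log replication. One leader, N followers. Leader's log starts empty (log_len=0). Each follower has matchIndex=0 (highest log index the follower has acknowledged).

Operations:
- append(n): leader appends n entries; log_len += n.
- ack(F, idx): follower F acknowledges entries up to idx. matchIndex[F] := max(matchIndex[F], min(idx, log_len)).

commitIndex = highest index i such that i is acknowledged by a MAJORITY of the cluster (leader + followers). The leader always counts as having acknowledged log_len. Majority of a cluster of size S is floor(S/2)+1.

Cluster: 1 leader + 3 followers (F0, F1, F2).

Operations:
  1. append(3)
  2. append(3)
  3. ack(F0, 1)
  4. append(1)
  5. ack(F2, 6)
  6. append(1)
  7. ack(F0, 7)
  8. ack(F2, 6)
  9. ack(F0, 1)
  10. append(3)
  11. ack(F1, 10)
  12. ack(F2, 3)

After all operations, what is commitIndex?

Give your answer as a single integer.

Op 1: append 3 -> log_len=3
Op 2: append 3 -> log_len=6
Op 3: F0 acks idx 1 -> match: F0=1 F1=0 F2=0; commitIndex=0
Op 4: append 1 -> log_len=7
Op 5: F2 acks idx 6 -> match: F0=1 F1=0 F2=6; commitIndex=1
Op 6: append 1 -> log_len=8
Op 7: F0 acks idx 7 -> match: F0=7 F1=0 F2=6; commitIndex=6
Op 8: F2 acks idx 6 -> match: F0=7 F1=0 F2=6; commitIndex=6
Op 9: F0 acks idx 1 -> match: F0=7 F1=0 F2=6; commitIndex=6
Op 10: append 3 -> log_len=11
Op 11: F1 acks idx 10 -> match: F0=7 F1=10 F2=6; commitIndex=7
Op 12: F2 acks idx 3 -> match: F0=7 F1=10 F2=6; commitIndex=7

Answer: 7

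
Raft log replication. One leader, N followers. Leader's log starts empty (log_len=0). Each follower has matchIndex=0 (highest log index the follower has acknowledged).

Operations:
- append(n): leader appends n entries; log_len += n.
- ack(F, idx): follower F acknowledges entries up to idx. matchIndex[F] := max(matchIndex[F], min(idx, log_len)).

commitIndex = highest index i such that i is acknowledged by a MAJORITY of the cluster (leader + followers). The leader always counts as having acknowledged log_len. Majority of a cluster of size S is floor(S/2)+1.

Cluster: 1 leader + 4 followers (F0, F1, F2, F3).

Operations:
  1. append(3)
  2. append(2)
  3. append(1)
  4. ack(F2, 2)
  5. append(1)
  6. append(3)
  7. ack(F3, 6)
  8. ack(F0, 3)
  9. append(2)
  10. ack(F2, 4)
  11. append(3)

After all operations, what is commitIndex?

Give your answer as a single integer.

Op 1: append 3 -> log_len=3
Op 2: append 2 -> log_len=5
Op 3: append 1 -> log_len=6
Op 4: F2 acks idx 2 -> match: F0=0 F1=0 F2=2 F3=0; commitIndex=0
Op 5: append 1 -> log_len=7
Op 6: append 3 -> log_len=10
Op 7: F3 acks idx 6 -> match: F0=0 F1=0 F2=2 F3=6; commitIndex=2
Op 8: F0 acks idx 3 -> match: F0=3 F1=0 F2=2 F3=6; commitIndex=3
Op 9: append 2 -> log_len=12
Op 10: F2 acks idx 4 -> match: F0=3 F1=0 F2=4 F3=6; commitIndex=4
Op 11: append 3 -> log_len=15

Answer: 4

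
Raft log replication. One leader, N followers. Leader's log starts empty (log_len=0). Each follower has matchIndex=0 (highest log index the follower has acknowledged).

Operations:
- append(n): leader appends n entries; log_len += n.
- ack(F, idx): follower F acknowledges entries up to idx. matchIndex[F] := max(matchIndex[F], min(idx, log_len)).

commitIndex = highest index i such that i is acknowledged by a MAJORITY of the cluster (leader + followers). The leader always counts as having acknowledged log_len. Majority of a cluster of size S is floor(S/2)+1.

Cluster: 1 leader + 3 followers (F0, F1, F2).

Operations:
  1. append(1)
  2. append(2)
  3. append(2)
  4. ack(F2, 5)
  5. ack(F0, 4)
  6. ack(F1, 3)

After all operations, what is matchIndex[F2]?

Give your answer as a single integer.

Answer: 5

Derivation:
Op 1: append 1 -> log_len=1
Op 2: append 2 -> log_len=3
Op 3: append 2 -> log_len=5
Op 4: F2 acks idx 5 -> match: F0=0 F1=0 F2=5; commitIndex=0
Op 5: F0 acks idx 4 -> match: F0=4 F1=0 F2=5; commitIndex=4
Op 6: F1 acks idx 3 -> match: F0=4 F1=3 F2=5; commitIndex=4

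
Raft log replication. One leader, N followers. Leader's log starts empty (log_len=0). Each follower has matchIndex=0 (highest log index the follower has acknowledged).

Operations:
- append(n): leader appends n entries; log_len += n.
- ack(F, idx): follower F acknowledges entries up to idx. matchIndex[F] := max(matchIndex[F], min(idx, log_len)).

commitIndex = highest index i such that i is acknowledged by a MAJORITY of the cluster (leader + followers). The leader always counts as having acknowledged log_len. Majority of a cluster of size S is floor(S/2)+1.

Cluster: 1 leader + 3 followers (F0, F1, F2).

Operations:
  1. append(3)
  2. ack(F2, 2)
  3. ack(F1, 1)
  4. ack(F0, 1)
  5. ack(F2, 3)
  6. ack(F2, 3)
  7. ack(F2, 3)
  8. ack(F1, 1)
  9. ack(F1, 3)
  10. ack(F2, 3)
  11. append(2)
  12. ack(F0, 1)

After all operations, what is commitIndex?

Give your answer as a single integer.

Op 1: append 3 -> log_len=3
Op 2: F2 acks idx 2 -> match: F0=0 F1=0 F2=2; commitIndex=0
Op 3: F1 acks idx 1 -> match: F0=0 F1=1 F2=2; commitIndex=1
Op 4: F0 acks idx 1 -> match: F0=1 F1=1 F2=2; commitIndex=1
Op 5: F2 acks idx 3 -> match: F0=1 F1=1 F2=3; commitIndex=1
Op 6: F2 acks idx 3 -> match: F0=1 F1=1 F2=3; commitIndex=1
Op 7: F2 acks idx 3 -> match: F0=1 F1=1 F2=3; commitIndex=1
Op 8: F1 acks idx 1 -> match: F0=1 F1=1 F2=3; commitIndex=1
Op 9: F1 acks idx 3 -> match: F0=1 F1=3 F2=3; commitIndex=3
Op 10: F2 acks idx 3 -> match: F0=1 F1=3 F2=3; commitIndex=3
Op 11: append 2 -> log_len=5
Op 12: F0 acks idx 1 -> match: F0=1 F1=3 F2=3; commitIndex=3

Answer: 3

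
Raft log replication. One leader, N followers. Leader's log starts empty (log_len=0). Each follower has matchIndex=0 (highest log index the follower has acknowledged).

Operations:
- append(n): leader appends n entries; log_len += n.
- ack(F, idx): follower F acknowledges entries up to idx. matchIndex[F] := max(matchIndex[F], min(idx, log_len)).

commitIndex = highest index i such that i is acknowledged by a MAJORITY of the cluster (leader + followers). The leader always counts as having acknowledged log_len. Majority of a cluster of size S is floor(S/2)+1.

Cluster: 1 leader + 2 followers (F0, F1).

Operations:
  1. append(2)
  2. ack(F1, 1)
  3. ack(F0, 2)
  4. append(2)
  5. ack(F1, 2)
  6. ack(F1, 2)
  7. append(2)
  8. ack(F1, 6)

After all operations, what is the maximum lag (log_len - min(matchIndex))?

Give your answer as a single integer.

Op 1: append 2 -> log_len=2
Op 2: F1 acks idx 1 -> match: F0=0 F1=1; commitIndex=1
Op 3: F0 acks idx 2 -> match: F0=2 F1=1; commitIndex=2
Op 4: append 2 -> log_len=4
Op 5: F1 acks idx 2 -> match: F0=2 F1=2; commitIndex=2
Op 6: F1 acks idx 2 -> match: F0=2 F1=2; commitIndex=2
Op 7: append 2 -> log_len=6
Op 8: F1 acks idx 6 -> match: F0=2 F1=6; commitIndex=6

Answer: 4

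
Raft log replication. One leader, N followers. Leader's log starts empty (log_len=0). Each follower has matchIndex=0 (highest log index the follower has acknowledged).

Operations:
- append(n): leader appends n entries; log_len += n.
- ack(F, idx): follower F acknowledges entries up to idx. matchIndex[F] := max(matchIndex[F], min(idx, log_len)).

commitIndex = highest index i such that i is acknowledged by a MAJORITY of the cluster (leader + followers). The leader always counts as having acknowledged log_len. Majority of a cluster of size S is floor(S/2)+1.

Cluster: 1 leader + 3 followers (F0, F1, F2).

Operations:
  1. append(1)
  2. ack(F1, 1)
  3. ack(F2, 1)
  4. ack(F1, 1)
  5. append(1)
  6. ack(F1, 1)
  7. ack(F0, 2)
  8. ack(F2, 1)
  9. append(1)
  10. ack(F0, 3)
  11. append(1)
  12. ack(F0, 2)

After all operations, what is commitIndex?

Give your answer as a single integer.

Op 1: append 1 -> log_len=1
Op 2: F1 acks idx 1 -> match: F0=0 F1=1 F2=0; commitIndex=0
Op 3: F2 acks idx 1 -> match: F0=0 F1=1 F2=1; commitIndex=1
Op 4: F1 acks idx 1 -> match: F0=0 F1=1 F2=1; commitIndex=1
Op 5: append 1 -> log_len=2
Op 6: F1 acks idx 1 -> match: F0=0 F1=1 F2=1; commitIndex=1
Op 7: F0 acks idx 2 -> match: F0=2 F1=1 F2=1; commitIndex=1
Op 8: F2 acks idx 1 -> match: F0=2 F1=1 F2=1; commitIndex=1
Op 9: append 1 -> log_len=3
Op 10: F0 acks idx 3 -> match: F0=3 F1=1 F2=1; commitIndex=1
Op 11: append 1 -> log_len=4
Op 12: F0 acks idx 2 -> match: F0=3 F1=1 F2=1; commitIndex=1

Answer: 1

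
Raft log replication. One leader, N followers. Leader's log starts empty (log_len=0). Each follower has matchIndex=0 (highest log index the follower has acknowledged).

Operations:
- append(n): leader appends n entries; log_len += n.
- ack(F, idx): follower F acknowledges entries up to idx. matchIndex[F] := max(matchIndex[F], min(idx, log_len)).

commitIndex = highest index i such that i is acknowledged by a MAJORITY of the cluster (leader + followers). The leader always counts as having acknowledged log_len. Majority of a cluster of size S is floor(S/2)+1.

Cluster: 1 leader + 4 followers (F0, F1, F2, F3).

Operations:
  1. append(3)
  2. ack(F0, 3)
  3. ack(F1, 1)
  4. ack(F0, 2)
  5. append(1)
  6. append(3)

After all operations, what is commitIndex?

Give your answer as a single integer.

Answer: 1

Derivation:
Op 1: append 3 -> log_len=3
Op 2: F0 acks idx 3 -> match: F0=3 F1=0 F2=0 F3=0; commitIndex=0
Op 3: F1 acks idx 1 -> match: F0=3 F1=1 F2=0 F3=0; commitIndex=1
Op 4: F0 acks idx 2 -> match: F0=3 F1=1 F2=0 F3=0; commitIndex=1
Op 5: append 1 -> log_len=4
Op 6: append 3 -> log_len=7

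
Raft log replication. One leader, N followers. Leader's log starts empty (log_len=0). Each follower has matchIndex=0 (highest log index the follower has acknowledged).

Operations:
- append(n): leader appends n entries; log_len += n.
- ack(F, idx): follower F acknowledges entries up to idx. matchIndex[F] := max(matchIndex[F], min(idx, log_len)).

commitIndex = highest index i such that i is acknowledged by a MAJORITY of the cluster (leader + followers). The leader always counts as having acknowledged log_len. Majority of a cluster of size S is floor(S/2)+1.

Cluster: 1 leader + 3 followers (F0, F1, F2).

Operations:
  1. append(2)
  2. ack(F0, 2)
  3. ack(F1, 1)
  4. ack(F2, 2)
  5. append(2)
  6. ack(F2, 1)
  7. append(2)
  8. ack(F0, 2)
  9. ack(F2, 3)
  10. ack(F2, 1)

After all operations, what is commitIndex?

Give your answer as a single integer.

Op 1: append 2 -> log_len=2
Op 2: F0 acks idx 2 -> match: F0=2 F1=0 F2=0; commitIndex=0
Op 3: F1 acks idx 1 -> match: F0=2 F1=1 F2=0; commitIndex=1
Op 4: F2 acks idx 2 -> match: F0=2 F1=1 F2=2; commitIndex=2
Op 5: append 2 -> log_len=4
Op 6: F2 acks idx 1 -> match: F0=2 F1=1 F2=2; commitIndex=2
Op 7: append 2 -> log_len=6
Op 8: F0 acks idx 2 -> match: F0=2 F1=1 F2=2; commitIndex=2
Op 9: F2 acks idx 3 -> match: F0=2 F1=1 F2=3; commitIndex=2
Op 10: F2 acks idx 1 -> match: F0=2 F1=1 F2=3; commitIndex=2

Answer: 2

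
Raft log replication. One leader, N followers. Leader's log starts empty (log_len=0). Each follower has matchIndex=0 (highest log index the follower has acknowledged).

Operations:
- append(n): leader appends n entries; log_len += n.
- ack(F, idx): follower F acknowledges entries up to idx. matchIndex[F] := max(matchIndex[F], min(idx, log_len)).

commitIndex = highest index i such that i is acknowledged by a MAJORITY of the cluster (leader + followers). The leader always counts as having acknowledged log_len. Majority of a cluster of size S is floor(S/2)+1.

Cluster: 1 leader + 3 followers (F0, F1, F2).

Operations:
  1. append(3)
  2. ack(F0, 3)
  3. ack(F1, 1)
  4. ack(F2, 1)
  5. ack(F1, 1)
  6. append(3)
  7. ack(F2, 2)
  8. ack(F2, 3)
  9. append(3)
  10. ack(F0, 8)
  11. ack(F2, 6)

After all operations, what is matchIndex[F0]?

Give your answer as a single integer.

Answer: 8

Derivation:
Op 1: append 3 -> log_len=3
Op 2: F0 acks idx 3 -> match: F0=3 F1=0 F2=0; commitIndex=0
Op 3: F1 acks idx 1 -> match: F0=3 F1=1 F2=0; commitIndex=1
Op 4: F2 acks idx 1 -> match: F0=3 F1=1 F2=1; commitIndex=1
Op 5: F1 acks idx 1 -> match: F0=3 F1=1 F2=1; commitIndex=1
Op 6: append 3 -> log_len=6
Op 7: F2 acks idx 2 -> match: F0=3 F1=1 F2=2; commitIndex=2
Op 8: F2 acks idx 3 -> match: F0=3 F1=1 F2=3; commitIndex=3
Op 9: append 3 -> log_len=9
Op 10: F0 acks idx 8 -> match: F0=8 F1=1 F2=3; commitIndex=3
Op 11: F2 acks idx 6 -> match: F0=8 F1=1 F2=6; commitIndex=6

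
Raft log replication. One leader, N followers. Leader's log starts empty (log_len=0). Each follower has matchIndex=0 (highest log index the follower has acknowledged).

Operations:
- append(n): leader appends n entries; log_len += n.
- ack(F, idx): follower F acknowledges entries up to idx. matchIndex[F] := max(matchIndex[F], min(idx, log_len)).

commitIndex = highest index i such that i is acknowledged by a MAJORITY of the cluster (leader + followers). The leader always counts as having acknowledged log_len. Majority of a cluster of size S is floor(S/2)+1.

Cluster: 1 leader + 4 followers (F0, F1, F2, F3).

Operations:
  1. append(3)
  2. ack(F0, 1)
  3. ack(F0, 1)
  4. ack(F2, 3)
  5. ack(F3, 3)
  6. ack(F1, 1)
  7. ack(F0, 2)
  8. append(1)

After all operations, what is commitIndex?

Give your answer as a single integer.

Answer: 3

Derivation:
Op 1: append 3 -> log_len=3
Op 2: F0 acks idx 1 -> match: F0=1 F1=0 F2=0 F3=0; commitIndex=0
Op 3: F0 acks idx 1 -> match: F0=1 F1=0 F2=0 F3=0; commitIndex=0
Op 4: F2 acks idx 3 -> match: F0=1 F1=0 F2=3 F3=0; commitIndex=1
Op 5: F3 acks idx 3 -> match: F0=1 F1=0 F2=3 F3=3; commitIndex=3
Op 6: F1 acks idx 1 -> match: F0=1 F1=1 F2=3 F3=3; commitIndex=3
Op 7: F0 acks idx 2 -> match: F0=2 F1=1 F2=3 F3=3; commitIndex=3
Op 8: append 1 -> log_len=4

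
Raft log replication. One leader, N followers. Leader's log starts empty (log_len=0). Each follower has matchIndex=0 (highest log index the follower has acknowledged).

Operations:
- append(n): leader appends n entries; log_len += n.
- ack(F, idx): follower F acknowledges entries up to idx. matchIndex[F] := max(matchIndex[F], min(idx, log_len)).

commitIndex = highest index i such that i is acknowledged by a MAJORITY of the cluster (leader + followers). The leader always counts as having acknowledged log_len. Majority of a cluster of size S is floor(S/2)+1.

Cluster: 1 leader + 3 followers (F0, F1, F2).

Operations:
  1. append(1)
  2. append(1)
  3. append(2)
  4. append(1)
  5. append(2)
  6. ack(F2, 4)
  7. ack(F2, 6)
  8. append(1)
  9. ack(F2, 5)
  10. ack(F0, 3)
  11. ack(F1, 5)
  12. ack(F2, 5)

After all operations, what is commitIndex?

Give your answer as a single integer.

Answer: 5

Derivation:
Op 1: append 1 -> log_len=1
Op 2: append 1 -> log_len=2
Op 3: append 2 -> log_len=4
Op 4: append 1 -> log_len=5
Op 5: append 2 -> log_len=7
Op 6: F2 acks idx 4 -> match: F0=0 F1=0 F2=4; commitIndex=0
Op 7: F2 acks idx 6 -> match: F0=0 F1=0 F2=6; commitIndex=0
Op 8: append 1 -> log_len=8
Op 9: F2 acks idx 5 -> match: F0=0 F1=0 F2=6; commitIndex=0
Op 10: F0 acks idx 3 -> match: F0=3 F1=0 F2=6; commitIndex=3
Op 11: F1 acks idx 5 -> match: F0=3 F1=5 F2=6; commitIndex=5
Op 12: F2 acks idx 5 -> match: F0=3 F1=5 F2=6; commitIndex=5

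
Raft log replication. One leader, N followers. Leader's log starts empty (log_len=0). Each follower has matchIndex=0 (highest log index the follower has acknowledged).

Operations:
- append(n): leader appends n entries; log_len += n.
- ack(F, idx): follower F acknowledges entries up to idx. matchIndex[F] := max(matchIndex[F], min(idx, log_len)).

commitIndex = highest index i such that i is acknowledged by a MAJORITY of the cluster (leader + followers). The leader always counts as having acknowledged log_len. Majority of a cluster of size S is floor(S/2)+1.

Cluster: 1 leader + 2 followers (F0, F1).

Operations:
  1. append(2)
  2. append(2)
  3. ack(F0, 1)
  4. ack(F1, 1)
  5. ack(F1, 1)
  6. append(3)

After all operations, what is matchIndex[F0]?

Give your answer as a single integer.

Op 1: append 2 -> log_len=2
Op 2: append 2 -> log_len=4
Op 3: F0 acks idx 1 -> match: F0=1 F1=0; commitIndex=1
Op 4: F1 acks idx 1 -> match: F0=1 F1=1; commitIndex=1
Op 5: F1 acks idx 1 -> match: F0=1 F1=1; commitIndex=1
Op 6: append 3 -> log_len=7

Answer: 1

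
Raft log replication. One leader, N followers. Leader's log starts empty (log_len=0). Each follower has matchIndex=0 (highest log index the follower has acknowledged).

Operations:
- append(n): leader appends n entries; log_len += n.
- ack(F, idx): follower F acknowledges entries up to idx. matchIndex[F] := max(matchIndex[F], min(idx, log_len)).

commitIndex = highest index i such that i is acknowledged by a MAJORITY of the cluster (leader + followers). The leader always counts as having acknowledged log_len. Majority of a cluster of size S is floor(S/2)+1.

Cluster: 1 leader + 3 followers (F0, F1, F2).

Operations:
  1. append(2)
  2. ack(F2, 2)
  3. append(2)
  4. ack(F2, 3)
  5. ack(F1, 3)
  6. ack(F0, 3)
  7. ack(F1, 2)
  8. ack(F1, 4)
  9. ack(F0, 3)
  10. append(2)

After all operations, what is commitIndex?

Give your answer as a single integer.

Op 1: append 2 -> log_len=2
Op 2: F2 acks idx 2 -> match: F0=0 F1=0 F2=2; commitIndex=0
Op 3: append 2 -> log_len=4
Op 4: F2 acks idx 3 -> match: F0=0 F1=0 F2=3; commitIndex=0
Op 5: F1 acks idx 3 -> match: F0=0 F1=3 F2=3; commitIndex=3
Op 6: F0 acks idx 3 -> match: F0=3 F1=3 F2=3; commitIndex=3
Op 7: F1 acks idx 2 -> match: F0=3 F1=3 F2=3; commitIndex=3
Op 8: F1 acks idx 4 -> match: F0=3 F1=4 F2=3; commitIndex=3
Op 9: F0 acks idx 3 -> match: F0=3 F1=4 F2=3; commitIndex=3
Op 10: append 2 -> log_len=6

Answer: 3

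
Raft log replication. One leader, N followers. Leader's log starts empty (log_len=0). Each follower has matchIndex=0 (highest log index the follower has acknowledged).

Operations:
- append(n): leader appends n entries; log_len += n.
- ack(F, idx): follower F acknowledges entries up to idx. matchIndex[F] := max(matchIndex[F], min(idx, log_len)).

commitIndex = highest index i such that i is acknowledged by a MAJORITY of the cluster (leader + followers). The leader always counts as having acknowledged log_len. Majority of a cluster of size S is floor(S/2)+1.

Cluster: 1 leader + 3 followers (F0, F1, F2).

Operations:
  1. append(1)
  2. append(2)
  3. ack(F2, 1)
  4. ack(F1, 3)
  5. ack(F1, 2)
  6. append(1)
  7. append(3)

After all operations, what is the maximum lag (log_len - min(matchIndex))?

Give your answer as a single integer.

Op 1: append 1 -> log_len=1
Op 2: append 2 -> log_len=3
Op 3: F2 acks idx 1 -> match: F0=0 F1=0 F2=1; commitIndex=0
Op 4: F1 acks idx 3 -> match: F0=0 F1=3 F2=1; commitIndex=1
Op 5: F1 acks idx 2 -> match: F0=0 F1=3 F2=1; commitIndex=1
Op 6: append 1 -> log_len=4
Op 7: append 3 -> log_len=7

Answer: 7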